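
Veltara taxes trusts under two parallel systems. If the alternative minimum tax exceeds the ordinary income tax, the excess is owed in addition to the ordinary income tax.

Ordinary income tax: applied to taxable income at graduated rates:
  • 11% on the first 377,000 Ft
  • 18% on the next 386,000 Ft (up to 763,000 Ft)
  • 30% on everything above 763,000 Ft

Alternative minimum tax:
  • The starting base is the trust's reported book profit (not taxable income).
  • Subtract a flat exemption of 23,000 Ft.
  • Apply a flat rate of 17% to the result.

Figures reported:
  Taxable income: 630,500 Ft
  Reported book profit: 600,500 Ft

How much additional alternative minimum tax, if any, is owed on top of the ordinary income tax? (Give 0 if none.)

Ordinary income tax:
  377,000 Ft × 11% = 41,470 Ft
  253,500 Ft × 18% = 45,630 Ft
  → 87,100 Ft

Alternative minimum tax:
  Base (reported book profit): 600,500 Ft
  Less exemption 23,000 Ft → base 577,500 Ft
  577,500 Ft × 17% = 98,175 Ft

Excess of alternative minimum tax over ordinary income tax: 98,175 Ft − 87,100 Ft = 11,075 Ft.

11,075 Ft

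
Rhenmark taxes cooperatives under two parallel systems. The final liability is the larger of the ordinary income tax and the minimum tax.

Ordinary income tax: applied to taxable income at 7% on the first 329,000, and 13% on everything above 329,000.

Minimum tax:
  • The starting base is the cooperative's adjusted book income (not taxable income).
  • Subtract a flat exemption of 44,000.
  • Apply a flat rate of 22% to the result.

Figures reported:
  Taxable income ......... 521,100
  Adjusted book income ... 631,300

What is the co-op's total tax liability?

Minimum tax:
  Base (adjusted book income): 631,300
  Less exemption 44,000 → base 587,300
  587,300 × 22% = 129,206

Ordinary income tax:
  329,000 × 7% = 23,030
  192,100 × 13% = 24,973
  → 48,003

129,206 > 48,003, so the minimum tax is the binding amount.

129,206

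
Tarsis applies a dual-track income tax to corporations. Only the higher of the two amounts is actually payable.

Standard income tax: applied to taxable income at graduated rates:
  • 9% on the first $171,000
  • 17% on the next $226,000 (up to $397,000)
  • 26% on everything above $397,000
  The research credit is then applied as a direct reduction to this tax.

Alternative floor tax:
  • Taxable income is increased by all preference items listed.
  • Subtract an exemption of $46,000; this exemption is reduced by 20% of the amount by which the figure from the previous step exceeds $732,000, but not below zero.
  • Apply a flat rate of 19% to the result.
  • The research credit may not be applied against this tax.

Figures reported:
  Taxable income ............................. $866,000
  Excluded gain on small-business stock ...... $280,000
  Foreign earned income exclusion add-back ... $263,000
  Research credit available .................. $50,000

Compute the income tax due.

$267,710

Alternative floor tax:
  Adjusted income: $866,000 + $280,000 + $263,000 = $1,409,000
  Exemption: 20% × ($1,409,000 − $732,000) = $135,400 ≥ $46,000, so the exemption is fully phased out
  Base: $1,409,000 − $0 = $1,409,000
  $1,409,000 × 19% = $267,710

Standard income tax:
  $171,000 × 9% = $15,390
  $226,000 × 17% = $38,420
  $469,000 × 26% = $121,940
  → $175,750
  Less research credit $50,000 → $125,750

$267,710 > $125,750, so the alternative floor tax is the binding amount.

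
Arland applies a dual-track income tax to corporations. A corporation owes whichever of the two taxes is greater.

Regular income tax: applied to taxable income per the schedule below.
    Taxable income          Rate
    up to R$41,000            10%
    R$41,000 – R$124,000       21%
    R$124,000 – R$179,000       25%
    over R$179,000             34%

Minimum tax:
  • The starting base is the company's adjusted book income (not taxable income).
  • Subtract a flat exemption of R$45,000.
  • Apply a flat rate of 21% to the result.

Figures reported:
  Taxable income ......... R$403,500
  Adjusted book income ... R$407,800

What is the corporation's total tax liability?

R$111,610

Regular income tax:
  R$41,000 × 10% = R$4,100
  R$83,000 × 21% = R$17,430
  R$55,000 × 25% = R$13,750
  R$224,500 × 34% = R$76,330
  → R$111,610

Minimum tax:
  Base (adjusted book income): R$407,800
  Less exemption R$45,000 → base R$362,800
  R$362,800 × 21% = R$76,188

R$111,610 > R$76,188, so the regular income tax governs.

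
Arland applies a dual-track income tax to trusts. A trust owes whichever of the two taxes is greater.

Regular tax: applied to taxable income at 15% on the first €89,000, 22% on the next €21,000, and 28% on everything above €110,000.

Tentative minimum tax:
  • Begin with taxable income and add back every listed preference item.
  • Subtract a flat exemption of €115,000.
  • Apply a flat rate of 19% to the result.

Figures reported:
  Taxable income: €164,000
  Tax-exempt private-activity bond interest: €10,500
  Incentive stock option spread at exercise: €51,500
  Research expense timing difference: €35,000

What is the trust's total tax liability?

Regular tax:
  €89,000 × 15% = €13,350
  €21,000 × 22% = €4,620
  €54,000 × 28% = €15,120
  → €33,090

Tentative minimum tax:
  Adjusted income: €164,000 + €10,500 + €51,500 + €35,000 = €261,000
  Less exemption €115,000 → base €146,000
  €146,000 × 19% = €27,740

€33,090 > €27,740, so the regular tax governs.

€33,090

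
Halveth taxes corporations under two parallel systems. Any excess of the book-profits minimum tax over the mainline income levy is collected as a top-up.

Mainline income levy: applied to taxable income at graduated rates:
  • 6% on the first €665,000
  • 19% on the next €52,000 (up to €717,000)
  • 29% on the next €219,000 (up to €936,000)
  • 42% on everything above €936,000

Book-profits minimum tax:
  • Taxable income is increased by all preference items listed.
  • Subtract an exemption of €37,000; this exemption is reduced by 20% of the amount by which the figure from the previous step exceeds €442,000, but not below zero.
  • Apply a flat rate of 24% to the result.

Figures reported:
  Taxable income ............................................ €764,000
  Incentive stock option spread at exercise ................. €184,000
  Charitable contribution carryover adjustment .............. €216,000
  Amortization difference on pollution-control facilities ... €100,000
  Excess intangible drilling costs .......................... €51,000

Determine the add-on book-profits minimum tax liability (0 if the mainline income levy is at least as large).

Book-profits minimum tax:
  Adjusted income: €764,000 + €184,000 + €216,000 + €100,000 + €51,000 = €1,315,000
  Exemption: 20% × (€1,315,000 − €442,000) = €174,600 ≥ €37,000, so the exemption is fully phased out
  Base: €1,315,000 − €0 = €1,315,000
  €1,315,000 × 24% = €315,600

Mainline income levy:
  €665,000 × 6% = €39,900
  €52,000 × 19% = €9,880
  €47,000 × 29% = €13,630
  → €63,410

Excess of book-profits minimum tax over mainline income levy: €315,600 − €63,410 = €252,190.

€252,190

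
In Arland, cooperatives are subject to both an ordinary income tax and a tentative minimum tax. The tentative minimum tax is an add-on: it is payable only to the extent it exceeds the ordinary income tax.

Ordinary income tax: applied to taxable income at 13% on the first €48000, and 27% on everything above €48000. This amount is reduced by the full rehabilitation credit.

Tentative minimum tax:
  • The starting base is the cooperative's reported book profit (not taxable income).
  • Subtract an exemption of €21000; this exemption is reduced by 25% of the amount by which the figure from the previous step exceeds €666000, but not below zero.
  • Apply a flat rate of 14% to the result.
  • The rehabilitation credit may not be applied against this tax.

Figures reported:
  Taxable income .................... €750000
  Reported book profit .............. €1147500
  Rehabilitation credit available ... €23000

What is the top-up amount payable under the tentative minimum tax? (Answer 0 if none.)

Tentative minimum tax:
  Base (reported book profit): €1147500
  Exemption: 25% × (€1147500 − €666000) = €120375 ≥ €21000, so the exemption is fully phased out
  Base: €1147500 − €0 = €1147500
  €1147500 × 14% = €160650

Ordinary income tax:
  €48000 × 13% = €6240
  €702000 × 27% = €189540
  → €195780
  Less rehabilitation credit €23000 → €172780

€160650 ≤ €172780, so no add-on is due.

€0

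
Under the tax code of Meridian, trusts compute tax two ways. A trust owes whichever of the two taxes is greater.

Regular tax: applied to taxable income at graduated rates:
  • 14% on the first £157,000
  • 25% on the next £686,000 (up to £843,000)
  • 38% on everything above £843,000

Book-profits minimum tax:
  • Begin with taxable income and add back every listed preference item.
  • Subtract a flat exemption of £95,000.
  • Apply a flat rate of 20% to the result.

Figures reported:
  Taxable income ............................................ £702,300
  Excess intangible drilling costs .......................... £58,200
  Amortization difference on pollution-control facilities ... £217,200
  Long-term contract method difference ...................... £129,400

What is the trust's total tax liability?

Book-profits minimum tax:
  Adjusted income: £702,300 + £58,200 + £217,200 + £129,400 = £1,107,100
  Less exemption £95,000 → base £1,012,100
  £1,012,100 × 20% = £202,420

Regular tax:
  £157,000 × 14% = £21,980
  £545,300 × 25% = £136,325
  → £158,305

£202,420 > £158,305, so the book-profits minimum tax is the binding amount.

£202,420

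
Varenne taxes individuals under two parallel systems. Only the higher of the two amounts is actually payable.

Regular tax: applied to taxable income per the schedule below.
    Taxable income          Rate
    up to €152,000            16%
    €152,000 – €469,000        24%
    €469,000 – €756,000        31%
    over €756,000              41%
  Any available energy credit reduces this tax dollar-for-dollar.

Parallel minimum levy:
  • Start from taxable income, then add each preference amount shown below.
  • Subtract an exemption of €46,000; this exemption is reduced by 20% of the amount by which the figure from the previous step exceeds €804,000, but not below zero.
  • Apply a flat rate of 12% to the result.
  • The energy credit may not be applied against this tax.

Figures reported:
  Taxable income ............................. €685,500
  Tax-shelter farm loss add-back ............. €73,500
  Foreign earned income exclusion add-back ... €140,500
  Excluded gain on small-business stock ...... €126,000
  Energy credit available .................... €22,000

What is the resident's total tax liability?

Regular tax:
  €152,000 × 16% = €24,320
  €317,000 × 24% = €76,080
  €216,500 × 31% = €67,115
  → €167,515
  Less energy credit €22,000 → €145,515

Parallel minimum levy:
  Adjusted income: €685,500 + €73,500 + €140,500 + €126,000 = €1,025,500
  Exemption: €46,000 − 20% × (€1,025,500 − €804,000) = €46,000 − €44,300 = €1,700
  Base: €1,025,500 − €1,700 = €1,023,800
  €1,023,800 × 12% = €122,856

€145,515 > €122,856, so the regular tax governs.

€145,515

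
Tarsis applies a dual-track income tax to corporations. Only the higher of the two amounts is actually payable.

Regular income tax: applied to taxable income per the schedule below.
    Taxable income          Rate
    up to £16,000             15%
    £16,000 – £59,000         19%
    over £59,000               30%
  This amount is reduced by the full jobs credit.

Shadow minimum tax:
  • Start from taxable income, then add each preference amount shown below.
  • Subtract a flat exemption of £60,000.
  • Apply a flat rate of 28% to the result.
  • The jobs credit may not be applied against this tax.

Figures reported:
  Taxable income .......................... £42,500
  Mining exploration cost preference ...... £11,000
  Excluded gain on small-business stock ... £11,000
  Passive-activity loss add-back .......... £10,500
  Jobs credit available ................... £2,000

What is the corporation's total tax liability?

£5,435

Shadow minimum tax:
  Adjusted income: £42,500 + £11,000 + £11,000 + £10,500 = £75,000
  Less exemption £60,000 → base £15,000
  £15,000 × 28% = £4,200

Regular income tax:
  £16,000 × 15% = £2,400
  £26,500 × 19% = £5,035
  → £7,435
  Less jobs credit £2,000 → £5,435

£5,435 > £4,200, so the regular income tax governs.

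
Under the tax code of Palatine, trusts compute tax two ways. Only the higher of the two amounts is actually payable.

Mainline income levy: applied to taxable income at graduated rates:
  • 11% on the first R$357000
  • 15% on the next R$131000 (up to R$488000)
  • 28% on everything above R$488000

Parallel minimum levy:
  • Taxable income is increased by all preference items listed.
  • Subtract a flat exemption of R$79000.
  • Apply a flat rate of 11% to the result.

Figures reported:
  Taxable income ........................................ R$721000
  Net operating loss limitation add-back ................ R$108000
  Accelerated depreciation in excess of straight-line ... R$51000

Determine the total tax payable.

R$124160

Parallel minimum levy:
  Adjusted income: R$721000 + R$108000 + R$51000 = R$880000
  Less exemption R$79000 → base R$801000
  R$801000 × 11% = R$88110

Mainline income levy:
  R$357000 × 11% = R$39270
  R$131000 × 15% = R$19650
  R$233000 × 28% = R$65240
  → R$124160

R$124160 > R$88110, so the mainline income levy governs.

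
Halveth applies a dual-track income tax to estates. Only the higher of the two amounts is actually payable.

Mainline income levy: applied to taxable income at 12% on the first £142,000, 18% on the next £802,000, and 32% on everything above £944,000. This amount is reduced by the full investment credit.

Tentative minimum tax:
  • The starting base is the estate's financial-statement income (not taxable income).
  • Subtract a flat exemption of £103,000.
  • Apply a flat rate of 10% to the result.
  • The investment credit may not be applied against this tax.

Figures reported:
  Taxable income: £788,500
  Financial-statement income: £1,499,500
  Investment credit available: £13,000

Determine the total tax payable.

£139,650

Mainline income levy:
  £142,000 × 12% = £17,040
  £646,500 × 18% = £116,370
  → £133,410
  Less investment credit £13,000 → £120,410

Tentative minimum tax:
  Base (financial-statement income): £1,499,500
  Less exemption £103,000 → base £1,396,500
  £1,396,500 × 10% = £139,650

£139,650 > £120,410, so the tentative minimum tax is the binding amount.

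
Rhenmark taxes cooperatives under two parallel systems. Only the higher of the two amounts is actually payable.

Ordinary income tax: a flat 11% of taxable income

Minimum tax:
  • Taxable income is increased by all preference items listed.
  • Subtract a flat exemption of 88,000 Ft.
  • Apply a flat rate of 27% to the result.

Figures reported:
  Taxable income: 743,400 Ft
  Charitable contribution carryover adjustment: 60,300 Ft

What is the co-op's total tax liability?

193,239 Ft

Minimum tax:
  Adjusted income: 743,400 Ft + 60,300 Ft = 803,700 Ft
  Less exemption 88,000 Ft → base 715,700 Ft
  715,700 Ft × 27% = 193,239 Ft

Ordinary income tax:
  743,400 Ft × 11% = 81,774 Ft

193,239 Ft > 81,774 Ft, so the minimum tax is the binding amount.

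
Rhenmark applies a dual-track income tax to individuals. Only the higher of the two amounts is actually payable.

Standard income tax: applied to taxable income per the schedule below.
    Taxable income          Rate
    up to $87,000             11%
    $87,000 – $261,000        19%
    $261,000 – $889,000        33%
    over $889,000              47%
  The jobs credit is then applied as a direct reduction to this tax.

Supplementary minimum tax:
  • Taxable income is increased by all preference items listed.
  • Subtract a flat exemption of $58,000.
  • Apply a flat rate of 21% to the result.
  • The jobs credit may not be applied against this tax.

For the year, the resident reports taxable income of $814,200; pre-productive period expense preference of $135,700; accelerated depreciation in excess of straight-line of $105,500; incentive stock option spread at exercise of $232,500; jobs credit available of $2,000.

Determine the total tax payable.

$258,279

Standard income tax:
  $87,000 × 11% = $9,570
  $174,000 × 19% = $33,060
  $553,200 × 33% = $182,556
  → $225,186
  Less jobs credit $2,000 → $223,186

Supplementary minimum tax:
  Adjusted income: $814,200 + $135,700 + $105,500 + $232,500 = $1,287,900
  Less exemption $58,000 → base $1,229,900
  $1,229,900 × 21% = $258,279

$258,279 > $223,186, so the supplementary minimum tax is the binding amount.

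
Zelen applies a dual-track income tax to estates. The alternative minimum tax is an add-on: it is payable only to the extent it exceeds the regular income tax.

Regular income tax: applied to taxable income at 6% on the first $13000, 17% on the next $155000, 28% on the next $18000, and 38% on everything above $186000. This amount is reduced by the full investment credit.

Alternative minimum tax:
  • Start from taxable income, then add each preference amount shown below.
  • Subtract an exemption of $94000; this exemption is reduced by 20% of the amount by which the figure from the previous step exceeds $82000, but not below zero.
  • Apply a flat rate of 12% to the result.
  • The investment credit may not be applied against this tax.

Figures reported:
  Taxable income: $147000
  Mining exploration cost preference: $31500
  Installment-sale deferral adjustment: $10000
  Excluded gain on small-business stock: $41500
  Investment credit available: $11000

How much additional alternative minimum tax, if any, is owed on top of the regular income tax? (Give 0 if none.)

Regular income tax:
  $13000 × 6% = $780
  $134000 × 17% = $22780
  → $23560
  Less investment credit $11000 → $12560

Alternative minimum tax:
  Adjusted income: $147000 + $31500 + $10000 + $41500 = $230000
  Exemption: $94000 − 20% × ($230000 − $82000) = $94000 − $29600 = $64400
  Base: $230000 − $64400 = $165600
  $165600 × 12% = $19872

Excess of alternative minimum tax over regular income tax: $19872 − $12560 = $7312.

$7312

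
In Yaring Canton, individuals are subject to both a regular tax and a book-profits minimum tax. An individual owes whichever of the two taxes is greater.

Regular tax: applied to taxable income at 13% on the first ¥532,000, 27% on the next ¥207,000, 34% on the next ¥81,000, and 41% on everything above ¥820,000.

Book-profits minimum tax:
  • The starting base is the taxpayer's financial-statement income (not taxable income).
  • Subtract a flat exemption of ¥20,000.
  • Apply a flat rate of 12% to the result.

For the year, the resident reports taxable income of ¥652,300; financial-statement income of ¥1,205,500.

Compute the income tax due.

Regular tax:
  ¥532,000 × 13% = ¥69,160
  ¥120,300 × 27% = ¥32,481
  → ¥101,641

Book-profits minimum tax:
  Base (financial-statement income): ¥1,205,500
  Less exemption ¥20,000 → base ¥1,185,500
  ¥1,185,500 × 12% = ¥142,260

¥142,260 > ¥101,641, so the book-profits minimum tax is the binding amount.

¥142,260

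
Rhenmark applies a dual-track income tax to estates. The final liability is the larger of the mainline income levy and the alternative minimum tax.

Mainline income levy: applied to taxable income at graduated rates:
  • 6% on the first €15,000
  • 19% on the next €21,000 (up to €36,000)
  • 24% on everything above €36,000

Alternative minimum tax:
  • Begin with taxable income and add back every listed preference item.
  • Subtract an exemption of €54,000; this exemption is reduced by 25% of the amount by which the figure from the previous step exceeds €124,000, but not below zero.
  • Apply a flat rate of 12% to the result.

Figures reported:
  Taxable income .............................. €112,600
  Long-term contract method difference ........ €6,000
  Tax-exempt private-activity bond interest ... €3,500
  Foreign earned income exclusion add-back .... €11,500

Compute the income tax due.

Alternative minimum tax:
  Adjusted income: €112,600 + €6,000 + €3,500 + €11,500 = €133,600
  Exemption: €54,000 − 25% × (€133,600 − €124,000) = €54,000 − €2,400 = €51,600
  Base: €133,600 − €51,600 = €82,000
  €82,000 × 12% = €9,840

Mainline income levy:
  €15,000 × 6% = €900
  €21,000 × 19% = €3,990
  €76,600 × 24% = €18,384
  → €23,274

€23,274 > €9,840, so the mainline income levy governs.

€23,274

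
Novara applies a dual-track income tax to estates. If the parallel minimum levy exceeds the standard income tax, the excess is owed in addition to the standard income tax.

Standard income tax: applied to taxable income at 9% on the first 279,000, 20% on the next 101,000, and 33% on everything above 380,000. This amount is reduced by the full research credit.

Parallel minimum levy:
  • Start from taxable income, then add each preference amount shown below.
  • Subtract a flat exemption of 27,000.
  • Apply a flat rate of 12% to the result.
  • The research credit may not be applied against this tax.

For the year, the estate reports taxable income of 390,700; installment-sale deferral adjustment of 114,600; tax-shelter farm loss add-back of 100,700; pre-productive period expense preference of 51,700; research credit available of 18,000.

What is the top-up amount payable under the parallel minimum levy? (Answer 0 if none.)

Standard income tax:
  279,000 × 9% = 25,110
  101,000 × 20% = 20,200
  10,700 × 33% = 3,531
  → 48,841
  Less research credit 18,000 → 30,841

Parallel minimum levy:
  Adjusted income: 390,700 + 114,600 + 100,700 + 51,700 = 657,700
  Less exemption 27,000 → base 630,700
  630,700 × 12% = 75,684

Excess of parallel minimum levy over standard income tax: 75,684 − 30,841 = 44,843.

44,843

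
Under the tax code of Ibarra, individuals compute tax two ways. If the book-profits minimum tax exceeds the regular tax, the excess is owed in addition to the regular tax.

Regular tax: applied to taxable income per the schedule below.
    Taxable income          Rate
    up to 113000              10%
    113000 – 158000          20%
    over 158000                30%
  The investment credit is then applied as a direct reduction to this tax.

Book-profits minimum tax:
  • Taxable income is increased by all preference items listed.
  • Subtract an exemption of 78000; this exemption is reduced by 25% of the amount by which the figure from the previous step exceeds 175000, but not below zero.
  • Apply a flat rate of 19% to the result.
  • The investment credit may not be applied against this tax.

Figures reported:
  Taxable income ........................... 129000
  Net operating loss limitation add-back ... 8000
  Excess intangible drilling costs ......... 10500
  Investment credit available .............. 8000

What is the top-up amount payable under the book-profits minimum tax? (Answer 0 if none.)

6705

Book-profits minimum tax:
  Adjusted income: 129000 + 8000 + 10500 = 147500
  Exemption: 147500 ≤ 175000, so full 78000 applies
  Base: 147500 − 78000 = 69500
  69500 × 19% = 13205

Regular tax:
  113000 × 10% = 11300
  16000 × 20% = 3200
  → 14500
  Less investment credit 8000 → 6500

Excess of book-profits minimum tax over regular tax: 13205 − 6500 = 6705.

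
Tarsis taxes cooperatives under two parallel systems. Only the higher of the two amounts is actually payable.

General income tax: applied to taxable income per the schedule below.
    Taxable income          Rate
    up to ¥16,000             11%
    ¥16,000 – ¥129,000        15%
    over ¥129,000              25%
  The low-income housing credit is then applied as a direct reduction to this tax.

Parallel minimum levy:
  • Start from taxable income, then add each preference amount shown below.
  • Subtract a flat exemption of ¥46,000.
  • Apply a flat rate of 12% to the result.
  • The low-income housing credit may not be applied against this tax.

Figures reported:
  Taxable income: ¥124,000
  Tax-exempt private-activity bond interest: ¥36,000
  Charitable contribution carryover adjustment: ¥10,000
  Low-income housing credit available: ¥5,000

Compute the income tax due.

¥14,880

Parallel minimum levy:
  Adjusted income: ¥124,000 + ¥36,000 + ¥10,000 = ¥170,000
  Less exemption ¥46,000 → base ¥124,000
  ¥124,000 × 12% = ¥14,880

General income tax:
  ¥16,000 × 11% = ¥1,760
  ¥108,000 × 15% = ¥16,200
  → ¥17,960
  Less low-income housing credit ¥5,000 → ¥12,960

¥14,880 > ¥12,960, so the parallel minimum levy is the binding amount.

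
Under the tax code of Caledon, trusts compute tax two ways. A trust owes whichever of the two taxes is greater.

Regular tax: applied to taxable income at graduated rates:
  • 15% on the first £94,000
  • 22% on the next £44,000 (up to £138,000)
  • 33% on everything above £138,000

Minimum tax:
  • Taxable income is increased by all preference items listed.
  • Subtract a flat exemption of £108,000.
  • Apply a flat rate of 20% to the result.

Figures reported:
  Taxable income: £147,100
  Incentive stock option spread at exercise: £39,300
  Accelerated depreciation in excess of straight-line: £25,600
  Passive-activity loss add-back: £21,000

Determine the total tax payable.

£26,783

Regular tax:
  £94,000 × 15% = £14,100
  £44,000 × 22% = £9,680
  £9,100 × 33% = £3,003
  → £26,783

Minimum tax:
  Adjusted income: £147,100 + £39,300 + £25,600 + £21,000 = £233,000
  Less exemption £108,000 → base £125,000
  £125,000 × 20% = £25,000

£26,783 > £25,000, so the regular tax governs.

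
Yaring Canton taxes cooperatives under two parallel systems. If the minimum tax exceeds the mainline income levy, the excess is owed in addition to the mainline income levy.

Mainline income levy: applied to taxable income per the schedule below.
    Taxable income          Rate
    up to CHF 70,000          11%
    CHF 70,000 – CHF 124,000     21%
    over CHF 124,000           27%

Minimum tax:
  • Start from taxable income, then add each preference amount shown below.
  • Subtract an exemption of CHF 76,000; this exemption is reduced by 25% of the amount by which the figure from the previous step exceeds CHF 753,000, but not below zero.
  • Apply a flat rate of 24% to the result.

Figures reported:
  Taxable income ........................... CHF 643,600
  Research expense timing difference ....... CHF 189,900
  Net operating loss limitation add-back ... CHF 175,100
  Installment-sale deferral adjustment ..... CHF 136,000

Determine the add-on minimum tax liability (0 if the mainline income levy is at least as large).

CHF 115,372

Mainline income levy:
  CHF 70,000 × 11% = CHF 7,700
  CHF 54,000 × 21% = CHF 11,340
  CHF 519,600 × 27% = CHF 140,292
  → CHF 159,332

Minimum tax:
  Adjusted income: CHF 643,600 + CHF 189,900 + CHF 175,100 + CHF 136,000 = CHF 1,144,600
  Exemption: 25% × (CHF 1,144,600 − CHF 753,000) = CHF 97,900 ≥ CHF 76,000, so the exemption is fully phased out
  Base: CHF 1,144,600 − CHF 0 = CHF 1,144,600
  CHF 1,144,600 × 24% = CHF 274,704

Excess of minimum tax over mainline income levy: CHF 274,704 − CHF 159,332 = CHF 115,372.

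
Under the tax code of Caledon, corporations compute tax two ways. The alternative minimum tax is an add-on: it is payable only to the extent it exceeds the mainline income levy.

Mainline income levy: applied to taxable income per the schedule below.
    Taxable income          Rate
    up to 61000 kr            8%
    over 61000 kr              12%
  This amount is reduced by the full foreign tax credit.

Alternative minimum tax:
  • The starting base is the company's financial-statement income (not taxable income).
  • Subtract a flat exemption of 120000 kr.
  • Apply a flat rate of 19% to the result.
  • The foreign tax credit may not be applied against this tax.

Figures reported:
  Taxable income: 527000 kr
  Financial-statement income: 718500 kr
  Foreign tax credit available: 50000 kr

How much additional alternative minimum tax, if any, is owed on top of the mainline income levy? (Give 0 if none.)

102915 kr

Alternative minimum tax:
  Base (financial-statement income): 718500 kr
  Less exemption 120000 kr → base 598500 kr
  598500 kr × 19% = 113715 kr

Mainline income levy:
  61000 kr × 8% = 4880 kr
  466000 kr × 12% = 55920 kr
  → 60800 kr
  Less foreign tax credit 50000 kr → 10800 kr

Excess of alternative minimum tax over mainline income levy: 113715 kr − 10800 kr = 102915 kr.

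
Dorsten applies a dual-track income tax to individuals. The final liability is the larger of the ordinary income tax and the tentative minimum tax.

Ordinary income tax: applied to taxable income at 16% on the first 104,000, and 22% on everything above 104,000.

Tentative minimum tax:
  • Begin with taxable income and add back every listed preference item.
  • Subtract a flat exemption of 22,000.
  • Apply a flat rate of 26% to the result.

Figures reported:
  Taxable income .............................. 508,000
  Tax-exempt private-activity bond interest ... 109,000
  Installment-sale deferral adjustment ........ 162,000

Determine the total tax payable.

196,820

Tentative minimum tax:
  Adjusted income: 508,000 + 109,000 + 162,000 = 779,000
  Less exemption 22,000 → base 757,000
  757,000 × 26% = 196,820

Ordinary income tax:
  104,000 × 16% = 16,640
  404,000 × 22% = 88,880
  → 105,520

196,820 > 105,520, so the tentative minimum tax is the binding amount.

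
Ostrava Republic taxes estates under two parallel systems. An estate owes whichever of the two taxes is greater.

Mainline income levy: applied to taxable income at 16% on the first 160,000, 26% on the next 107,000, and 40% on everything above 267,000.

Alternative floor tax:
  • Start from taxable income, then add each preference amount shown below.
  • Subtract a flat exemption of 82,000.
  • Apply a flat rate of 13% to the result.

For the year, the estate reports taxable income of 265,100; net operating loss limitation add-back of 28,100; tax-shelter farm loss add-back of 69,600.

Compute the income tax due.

52,926

Mainline income levy:
  160,000 × 16% = 25,600
  105,100 × 26% = 27,326
  → 52,926

Alternative floor tax:
  Adjusted income: 265,100 + 28,100 + 69,600 = 362,800
  Less exemption 82,000 → base 280,800
  280,800 × 13% = 36,504

52,926 > 36,504, so the mainline income levy governs.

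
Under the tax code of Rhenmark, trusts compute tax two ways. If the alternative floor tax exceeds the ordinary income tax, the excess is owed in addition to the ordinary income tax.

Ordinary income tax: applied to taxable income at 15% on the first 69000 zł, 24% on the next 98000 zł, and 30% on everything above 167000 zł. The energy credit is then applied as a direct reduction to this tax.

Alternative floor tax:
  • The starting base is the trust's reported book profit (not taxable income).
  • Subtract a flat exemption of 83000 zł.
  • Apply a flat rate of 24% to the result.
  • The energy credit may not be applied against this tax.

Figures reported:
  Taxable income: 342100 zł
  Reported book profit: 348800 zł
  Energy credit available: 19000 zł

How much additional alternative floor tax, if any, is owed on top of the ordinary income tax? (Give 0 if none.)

0 zł

Alternative floor tax:
  Base (reported book profit): 348800 zł
  Less exemption 83000 zł → base 265800 zł
  265800 zł × 24% = 63792 zł

Ordinary income tax:
  69000 zł × 15% = 10350 zł
  98000 zł × 24% = 23520 zł
  175100 zł × 30% = 52530 zł
  → 86400 zł
  Less energy credit 19000 zł → 67400 zł

63792 zł ≤ 67400 zł, so no add-on is due.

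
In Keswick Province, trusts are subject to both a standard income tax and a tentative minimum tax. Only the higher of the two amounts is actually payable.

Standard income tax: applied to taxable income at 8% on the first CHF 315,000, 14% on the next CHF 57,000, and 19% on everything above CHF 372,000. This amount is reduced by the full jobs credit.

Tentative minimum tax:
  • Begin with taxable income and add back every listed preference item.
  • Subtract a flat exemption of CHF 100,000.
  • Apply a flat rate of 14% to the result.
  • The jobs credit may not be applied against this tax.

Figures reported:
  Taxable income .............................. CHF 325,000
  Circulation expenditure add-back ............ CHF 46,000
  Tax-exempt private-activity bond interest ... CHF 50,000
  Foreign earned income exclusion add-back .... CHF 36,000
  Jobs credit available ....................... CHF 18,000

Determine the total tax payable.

CHF 49,980

Standard income tax:
  CHF 315,000 × 8% = CHF 25,200
  CHF 10,000 × 14% = CHF 1,400
  → CHF 26,600
  Less jobs credit CHF 18,000 → CHF 8,600

Tentative minimum tax:
  Adjusted income: CHF 325,000 + CHF 46,000 + CHF 50,000 + CHF 36,000 = CHF 457,000
  Less exemption CHF 100,000 → base CHF 357,000
  CHF 357,000 × 14% = CHF 49,980

CHF 49,980 > CHF 8,600, so the tentative minimum tax is the binding amount.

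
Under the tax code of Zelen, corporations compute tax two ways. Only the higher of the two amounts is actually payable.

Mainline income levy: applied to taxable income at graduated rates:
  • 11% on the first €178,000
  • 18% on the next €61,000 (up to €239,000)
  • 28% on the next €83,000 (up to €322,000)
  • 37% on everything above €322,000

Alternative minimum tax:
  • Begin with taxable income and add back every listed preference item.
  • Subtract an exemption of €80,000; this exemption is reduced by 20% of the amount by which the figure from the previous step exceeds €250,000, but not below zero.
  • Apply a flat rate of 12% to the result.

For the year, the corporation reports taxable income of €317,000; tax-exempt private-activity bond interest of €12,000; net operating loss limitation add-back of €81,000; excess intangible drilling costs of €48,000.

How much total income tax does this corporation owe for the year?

Mainline income levy:
  €178,000 × 11% = €19,580
  €61,000 × 18% = €10,980
  €78,000 × 28% = €21,840
  → €52,400

Alternative minimum tax:
  Adjusted income: €317,000 + €12,000 + €81,000 + €48,000 = €458,000
  Exemption: €80,000 − 20% × (€458,000 − €250,000) = €80,000 − €41,600 = €38,400
  Base: €458,000 − €38,400 = €419,600
  €419,600 × 12% = €50,352

€52,400 > €50,352, so the mainline income levy governs.

€52,400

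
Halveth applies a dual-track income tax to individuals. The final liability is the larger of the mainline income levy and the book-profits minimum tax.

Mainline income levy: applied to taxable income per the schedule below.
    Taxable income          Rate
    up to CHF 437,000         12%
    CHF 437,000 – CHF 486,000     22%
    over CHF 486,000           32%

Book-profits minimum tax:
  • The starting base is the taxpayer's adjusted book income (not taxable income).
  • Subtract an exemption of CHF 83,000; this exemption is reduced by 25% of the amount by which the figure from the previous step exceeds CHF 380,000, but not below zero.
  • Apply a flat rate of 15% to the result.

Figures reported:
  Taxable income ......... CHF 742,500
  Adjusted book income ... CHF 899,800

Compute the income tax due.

Mainline income levy:
  CHF 437,000 × 12% = CHF 52,440
  CHF 49,000 × 22% = CHF 10,780
  CHF 256,500 × 32% = CHF 82,080
  → CHF 145,300

Book-profits minimum tax:
  Base (adjusted book income): CHF 899,800
  Exemption: 25% × (CHF 899,800 − CHF 380,000) = CHF 129,950 ≥ CHF 83,000, so the exemption is fully phased out
  Base: CHF 899,800 − CHF 0 = CHF 899,800
  CHF 899,800 × 15% = CHF 134,970

CHF 145,300 > CHF 134,970, so the mainline income levy governs.

CHF 145,300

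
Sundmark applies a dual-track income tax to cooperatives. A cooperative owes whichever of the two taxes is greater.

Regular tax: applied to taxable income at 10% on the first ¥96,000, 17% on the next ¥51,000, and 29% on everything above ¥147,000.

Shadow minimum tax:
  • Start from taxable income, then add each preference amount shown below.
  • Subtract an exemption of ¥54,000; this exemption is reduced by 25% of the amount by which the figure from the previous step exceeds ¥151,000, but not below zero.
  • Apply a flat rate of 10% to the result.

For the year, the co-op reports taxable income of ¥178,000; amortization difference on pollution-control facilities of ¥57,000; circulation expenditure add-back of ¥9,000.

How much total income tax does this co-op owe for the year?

¥27,260

Regular tax:
  ¥96,000 × 10% = ¥9,600
  ¥51,000 × 17% = ¥8,670
  ¥31,000 × 29% = ¥8,990
  → ¥27,260

Shadow minimum tax:
  Adjusted income: ¥178,000 + ¥57,000 + ¥9,000 = ¥244,000
  Exemption: ¥54,000 − 25% × (¥244,000 − ¥151,000) = ¥54,000 − ¥23,250 = ¥30,750
  Base: ¥244,000 − ¥30,750 = ¥213,250
  ¥213,250 × 10% = ¥21,325

¥27,260 > ¥21,325, so the regular tax governs.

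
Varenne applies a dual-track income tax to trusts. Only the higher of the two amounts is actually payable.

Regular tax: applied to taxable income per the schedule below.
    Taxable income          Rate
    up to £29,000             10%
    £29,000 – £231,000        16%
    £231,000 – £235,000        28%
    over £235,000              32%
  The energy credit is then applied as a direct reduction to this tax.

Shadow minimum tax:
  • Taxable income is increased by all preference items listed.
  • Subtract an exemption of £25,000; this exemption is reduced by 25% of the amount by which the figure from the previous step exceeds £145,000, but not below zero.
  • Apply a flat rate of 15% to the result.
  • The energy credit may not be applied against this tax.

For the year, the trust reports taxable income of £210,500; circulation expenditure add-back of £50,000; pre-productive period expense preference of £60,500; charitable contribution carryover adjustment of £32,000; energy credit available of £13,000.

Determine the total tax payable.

Shadow minimum tax:
  Adjusted income: £210,500 + £50,000 + £60,500 + £32,000 = £353,000
  Exemption: 25% × (£353,000 − £145,000) = £52,000 ≥ £25,000, so the exemption is fully phased out
  Base: £353,000 − £0 = £353,000
  £353,000 × 15% = £52,950

Regular tax:
  £29,000 × 10% = £2,900
  £181,500 × 16% = £29,040
  → £31,940
  Less energy credit £13,000 → £18,940

£52,950 > £18,940, so the shadow minimum tax is the binding amount.

£52,950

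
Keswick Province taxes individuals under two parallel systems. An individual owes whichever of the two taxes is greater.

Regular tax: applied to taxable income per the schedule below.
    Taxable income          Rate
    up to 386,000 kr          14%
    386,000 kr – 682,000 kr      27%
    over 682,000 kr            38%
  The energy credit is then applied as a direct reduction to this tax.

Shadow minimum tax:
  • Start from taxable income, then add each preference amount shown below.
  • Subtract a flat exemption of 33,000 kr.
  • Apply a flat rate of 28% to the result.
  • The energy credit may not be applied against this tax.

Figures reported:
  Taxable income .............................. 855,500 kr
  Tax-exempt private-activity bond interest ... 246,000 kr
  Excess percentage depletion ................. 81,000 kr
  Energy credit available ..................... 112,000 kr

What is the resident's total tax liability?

321,860 kr

Regular tax:
  386,000 kr × 14% = 54,040 kr
  296,000 kr × 27% = 79,920 kr
  173,500 kr × 38% = 65,930 kr
  → 199,890 kr
  Less energy credit 112,000 kr → 87,890 kr

Shadow minimum tax:
  Adjusted income: 855,500 kr + 246,000 kr + 81,000 kr = 1,182,500 kr
  Less exemption 33,000 kr → base 1,149,500 kr
  1,149,500 kr × 28% = 321,860 kr

321,860 kr > 87,890 kr, so the shadow minimum tax is the binding amount.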